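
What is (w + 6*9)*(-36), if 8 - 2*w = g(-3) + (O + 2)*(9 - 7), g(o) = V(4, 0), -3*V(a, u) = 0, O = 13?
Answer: -1548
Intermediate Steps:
V(a, u) = 0 (V(a, u) = -⅓*0 = 0)
g(o) = 0
w = -11 (w = 4 - (0 + (13 + 2)*(9 - 7))/2 = 4 - (0 + 15*2)/2 = 4 - (0 + 30)/2 = 4 - ½*30 = 4 - 15 = -11)
(w + 6*9)*(-36) = (-11 + 6*9)*(-36) = (-11 + 54)*(-36) = 43*(-36) = -1548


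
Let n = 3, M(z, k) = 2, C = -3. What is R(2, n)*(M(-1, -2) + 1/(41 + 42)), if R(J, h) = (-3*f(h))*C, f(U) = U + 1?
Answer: 6012/83 ≈ 72.434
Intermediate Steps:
f(U) = 1 + U
R(J, h) = 9 + 9*h (R(J, h) = -3*(1 + h)*(-3) = (-3 - 3*h)*(-3) = 9 + 9*h)
R(2, n)*(M(-1, -2) + 1/(41 + 42)) = (9 + 9*3)*(2 + 1/(41 + 42)) = (9 + 27)*(2 + 1/83) = 36*(2 + 1/83) = 36*(167/83) = 6012/83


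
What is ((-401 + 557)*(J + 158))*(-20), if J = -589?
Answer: 1344720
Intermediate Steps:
((-401 + 557)*(J + 158))*(-20) = ((-401 + 557)*(-589 + 158))*(-20) = (156*(-431))*(-20) = -67236*(-20) = 1344720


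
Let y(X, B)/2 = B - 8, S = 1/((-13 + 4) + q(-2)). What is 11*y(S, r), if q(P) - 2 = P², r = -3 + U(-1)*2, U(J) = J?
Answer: -286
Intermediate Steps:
r = -5 (r = -3 - 1*2 = -3 - 2 = -5)
q(P) = 2 + P²
S = -⅓ (S = 1/((-13 + 4) + (2 + (-2)²)) = 1/(-9 + (2 + 4)) = 1/(-9 + 6) = 1/(-3) = -⅓ ≈ -0.33333)
y(X, B) = -16 + 2*B (y(X, B) = 2*(B - 8) = 2*(-8 + B) = -16 + 2*B)
11*y(S, r) = 11*(-16 + 2*(-5)) = 11*(-16 - 10) = 11*(-26) = -286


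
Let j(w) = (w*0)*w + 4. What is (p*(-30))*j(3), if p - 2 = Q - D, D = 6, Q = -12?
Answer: 1920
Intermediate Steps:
p = -16 (p = 2 + (-12 - 1*6) = 2 + (-12 - 6) = 2 - 18 = -16)
j(w) = 4 (j(w) = 0*w + 4 = 0 + 4 = 4)
(p*(-30))*j(3) = -16*(-30)*4 = 480*4 = 1920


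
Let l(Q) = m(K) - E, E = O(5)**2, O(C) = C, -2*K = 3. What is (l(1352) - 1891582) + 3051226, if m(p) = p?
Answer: 2319235/2 ≈ 1.1596e+6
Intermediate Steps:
K = -3/2 (K = -1/2*3 = -3/2 ≈ -1.5000)
E = 25 (E = 5**2 = 25)
l(Q) = -53/2 (l(Q) = -3/2 - 1*25 = -3/2 - 25 = -53/2)
(l(1352) - 1891582) + 3051226 = (-53/2 - 1891582) + 3051226 = -3783217/2 + 3051226 = 2319235/2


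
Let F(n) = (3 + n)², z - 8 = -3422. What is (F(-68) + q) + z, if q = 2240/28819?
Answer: 3339207/4117 ≈ 811.08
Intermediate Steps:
z = -3414 (z = 8 - 3422 = -3414)
q = 320/4117 (q = 2240*(1/28819) = 320/4117 ≈ 0.077726)
(F(-68) + q) + z = ((3 - 68)² + 320/4117) - 3414 = ((-65)² + 320/4117) - 3414 = (4225 + 320/4117) - 3414 = 17394645/4117 - 3414 = 3339207/4117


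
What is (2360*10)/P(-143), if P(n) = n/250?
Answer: -5900000/143 ≈ -41259.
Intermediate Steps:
P(n) = n/250 (P(n) = n*(1/250) = n/250)
(2360*10)/P(-143) = (2360*10)/(((1/250)*(-143))) = 23600/(-143/250) = 23600*(-250/143) = -5900000/143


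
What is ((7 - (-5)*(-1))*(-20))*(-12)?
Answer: 480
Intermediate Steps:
((7 - (-5)*(-1))*(-20))*(-12) = ((7 - 1*5)*(-20))*(-12) = ((7 - 5)*(-20))*(-12) = (2*(-20))*(-12) = -40*(-12) = 480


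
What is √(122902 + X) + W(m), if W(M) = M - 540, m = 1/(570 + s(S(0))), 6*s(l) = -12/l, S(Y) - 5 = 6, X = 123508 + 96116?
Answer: -3384709/6268 + √342526 ≈ 45.259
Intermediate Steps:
X = 219624
S(Y) = 11 (S(Y) = 5 + 6 = 11)
s(l) = -2/l (s(l) = (-12/l)/6 = -2/l)
m = 11/6268 (m = 1/(570 - 2/11) = 1/(6268/11) = 11/6268 ≈ 0.0017549)
W(M) = -540 + M
√(122902 + X) + W(m) = √(122902 + 219624) + (-540 + 11/6268) = √342526 - 3384709/6268 = -3384709/6268 + √342526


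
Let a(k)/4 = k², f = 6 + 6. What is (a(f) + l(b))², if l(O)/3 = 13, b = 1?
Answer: 378225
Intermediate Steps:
l(O) = 39 (l(O) = 3*13 = 39)
f = 12
a(k) = 4*k²
(a(f) + l(b))² = (4*12² + 39)² = (4*144 + 39)² = (576 + 39)² = 615² = 378225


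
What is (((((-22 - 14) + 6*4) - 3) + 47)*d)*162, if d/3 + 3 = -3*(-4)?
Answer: 139968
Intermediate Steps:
d = 27 (d = -9 + 3*(-3*(-4)) = -9 + 3*12 = -9 + 36 = 27)
(((((-22 - 14) + 6*4) - 3) + 47)*d)*162 = (((((-22 - 14) + 6*4) - 3) + 47)*27)*162 = ((((-36 + 24) - 3) + 47)*27)*162 = (((-12 - 3) + 47)*27)*162 = ((-15 + 47)*27)*162 = (32*27)*162 = 864*162 = 139968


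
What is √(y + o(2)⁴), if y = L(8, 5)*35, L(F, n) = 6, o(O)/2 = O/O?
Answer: √226 ≈ 15.033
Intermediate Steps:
o(O) = 2 (o(O) = 2*(O/O) = 2*1 = 2)
y = 210 (y = 6*35 = 210)
√(y + o(2)⁴) = √(210 + 2⁴) = √(210 + 16) = √226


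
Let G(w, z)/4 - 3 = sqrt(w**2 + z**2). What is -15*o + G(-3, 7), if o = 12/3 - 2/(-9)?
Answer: -154/3 + 4*sqrt(58) ≈ -20.870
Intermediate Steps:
G(w, z) = 12 + 4*sqrt(w**2 + z**2)
o = 38/9 (o = 12*(1/3) - 2*(-1/9) = 4 + 2/9 = 38/9 ≈ 4.2222)
-15*o + G(-3, 7) = -15*38/9 + (12 + 4*sqrt((-3)**2 + 7**2)) = -190/3 + (12 + 4*sqrt(9 + 49)) = -190/3 + (12 + 4*sqrt(58)) = -154/3 + 4*sqrt(58)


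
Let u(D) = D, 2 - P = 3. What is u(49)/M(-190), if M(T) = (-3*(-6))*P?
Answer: -49/18 ≈ -2.7222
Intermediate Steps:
P = -1 (P = 2 - 1*3 = 2 - 3 = -1)
M(T) = -18 (M(T) = -3*(-6)*(-1) = 18*(-1) = -18)
u(49)/M(-190) = 49/(-18) = 49*(-1/18) = -49/18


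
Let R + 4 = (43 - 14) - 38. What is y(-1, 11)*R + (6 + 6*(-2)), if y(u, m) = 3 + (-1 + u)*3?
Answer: 33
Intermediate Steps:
y(u, m) = 3*u (y(u, m) = 3 + (-3 + 3*u) = 3*u)
R = -13 (R = -4 + ((43 - 14) - 38) = -4 + (29 - 38) = -4 - 9 = -13)
y(-1, 11)*R + (6 + 6*(-2)) = (3*(-1))*(-13) + (6 + 6*(-2)) = -3*(-13) + (6 - 12) = 39 - 6 = 33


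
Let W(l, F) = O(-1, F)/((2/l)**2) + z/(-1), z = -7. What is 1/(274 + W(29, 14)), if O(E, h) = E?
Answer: 4/283 ≈ 0.014134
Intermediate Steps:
W(l, F) = 7 - l**2/4 (W(l, F) = -1/((2/l)**2) - 7/(-1) = -1/(4/l**2) - 7*(-1) = -l**2/4 + 7 = 7 - l**2/4)
1/(274 + W(29, 14)) = 1/(274 + (7 - 1/4*29**2)) = 1/(274 + (7 - 1/4*841)) = 1/(274 + (7 - 841/4)) = 1/(274 - 813/4) = 1/(283/4) = 4/283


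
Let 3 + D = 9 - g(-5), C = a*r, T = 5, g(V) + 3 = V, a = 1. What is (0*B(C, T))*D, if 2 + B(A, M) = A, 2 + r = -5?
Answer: 0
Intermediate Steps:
g(V) = -3 + V
r = -7 (r = -2 - 5 = -7)
C = -7 (C = 1*(-7) = -7)
B(A, M) = -2 + A
D = 14 (D = -3 + (9 - (-3 - 5)) = -3 + (9 - 1*(-8)) = -3 + (9 + 8) = -3 + 17 = 14)
(0*B(C, T))*D = (0*(-2 - 7))*14 = (0*(-9))*14 = 0*14 = 0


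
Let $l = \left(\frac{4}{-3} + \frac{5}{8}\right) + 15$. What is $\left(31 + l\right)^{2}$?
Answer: $\frac{1181569}{576} \approx 2051.3$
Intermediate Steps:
$l = \frac{343}{24}$ ($l = \left(4 \left(- \frac{1}{3}\right) + 5 \cdot \frac{1}{8}\right) + 15 = \left(- \frac{4}{3} + \frac{5}{8}\right) + 15 = - \frac{17}{24} + 15 = \frac{343}{24} \approx 14.292$)
$\left(31 + l\right)^{2} = \left(31 + \frac{343}{24}\right)^{2} = \left(\frac{1087}{24}\right)^{2} = \frac{1181569}{576}$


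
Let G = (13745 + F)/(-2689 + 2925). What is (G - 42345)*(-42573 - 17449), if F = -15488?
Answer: 299964836793/118 ≈ 2.5421e+9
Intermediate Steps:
G = -1743/236 (G = (13745 - 15488)/(-2689 + 2925) = -1743/236 ≈ -7.3856)
(G - 42345)*(-42573 - 17449) = (-1743/236 - 42345)*(-42573 - 17449) = -9995163/236*(-60022) = 299964836793/118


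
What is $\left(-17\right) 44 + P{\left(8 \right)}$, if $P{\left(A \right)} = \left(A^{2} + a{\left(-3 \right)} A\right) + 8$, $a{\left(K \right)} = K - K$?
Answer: $-676$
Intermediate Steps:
$a{\left(K \right)} = 0$
$P{\left(A \right)} = 8 + A^{2}$ ($P{\left(A \right)} = \left(A^{2} + 0 A\right) + 8 = \left(A^{2} + 0\right) + 8 = A^{2} + 8 = 8 + A^{2}$)
$\left(-17\right) 44 + P{\left(8 \right)} = \left(-17\right) 44 + \left(8 + 8^{2}\right) = -748 + \left(8 + 64\right) = -748 + 72 = -676$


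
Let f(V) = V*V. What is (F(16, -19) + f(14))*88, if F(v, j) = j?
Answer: 15576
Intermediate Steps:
f(V) = V²
(F(16, -19) + f(14))*88 = (-19 + 14²)*88 = (-19 + 196)*88 = 177*88 = 15576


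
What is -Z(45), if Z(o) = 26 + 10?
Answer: -36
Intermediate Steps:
Z(o) = 36
-Z(45) = -1*36 = -36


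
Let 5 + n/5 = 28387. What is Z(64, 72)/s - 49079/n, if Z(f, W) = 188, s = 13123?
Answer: -617384637/1862284930 ≈ -0.33152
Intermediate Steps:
n = 141910 (n = -25 + 5*28387 = -25 + 141935 = 141910)
Z(64, 72)/s - 49079/n = 188/13123 - 49079/141910 = -617384637/1862284930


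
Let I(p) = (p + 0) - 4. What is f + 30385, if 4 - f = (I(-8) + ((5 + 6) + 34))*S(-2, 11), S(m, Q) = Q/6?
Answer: 60657/2 ≈ 30329.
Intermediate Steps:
I(p) = -4 + p (I(p) = p - 4 = -4 + p)
S(m, Q) = Q/6 (S(m, Q) = Q*(⅙) = Q/6)
f = -113/2 (f = 4 - ((-4 - 8) + ((5 + 6) + 34))*(⅙)*11 = 4 - (-12 + (11 + 34))*11/6 = 4 - (-12 + 45)*11/6 = 4 - 33*11/6 = 4 - 1*121/2 = 4 - 121/2 = -113/2 ≈ -56.500)
f + 30385 = -113/2 + 30385 = 60657/2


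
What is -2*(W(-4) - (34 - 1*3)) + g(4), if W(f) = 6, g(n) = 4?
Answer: 54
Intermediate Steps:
-2*(W(-4) - (34 - 1*3)) + g(4) = -2*(6 - (34 - 1*3)) + 4 = -2*(6 - (34 - 3)) + 4 = -2*(6 - 1*31) + 4 = -2*(6 - 31) + 4 = -2*(-25) + 4 = 50 + 4 = 54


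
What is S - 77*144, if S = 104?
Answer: -10984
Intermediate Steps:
S - 77*144 = 104 - 77*144 = 104 - 11088 = -10984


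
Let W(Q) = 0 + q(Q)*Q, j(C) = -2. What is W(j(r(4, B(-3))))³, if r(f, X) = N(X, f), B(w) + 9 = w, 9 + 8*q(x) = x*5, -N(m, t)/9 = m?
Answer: 6859/64 ≈ 107.17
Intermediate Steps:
N(m, t) = -9*m
q(x) = -9/8 + 5*x/8 (q(x) = -9/8 + (x*5)/8 = -9/8 + (5*x)/8 = -9/8 + 5*x/8)
B(w) = -9 + w
r(f, X) = -9*X
W(Q) = Q*(-9/8 + 5*Q/8) (W(Q) = 0 + (-9/8 + 5*Q/8)*Q = 0 + Q*(-9/8 + 5*Q/8) = Q*(-9/8 + 5*Q/8))
W(j(r(4, B(-3))))³ = ((⅛)*(-2)*(-9 + 5*(-2)))³ = ((⅛)*(-2)*(-9 - 10))³ = ((⅛)*(-2)*(-19))³ = (19/4)³ = 6859/64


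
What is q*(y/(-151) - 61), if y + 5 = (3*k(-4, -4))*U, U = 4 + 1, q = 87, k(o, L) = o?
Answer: -795702/151 ≈ -5269.5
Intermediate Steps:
U = 5
y = -65 (y = -5 + (3*(-4))*5 = -5 - 12*5 = -5 - 60 = -65)
q*(y/(-151) - 61) = 87*(-65/(-151) - 61) = 87*(-65*(-1/151) - 61) = 87*(65/151 - 61) = 87*(-9146/151) = -795702/151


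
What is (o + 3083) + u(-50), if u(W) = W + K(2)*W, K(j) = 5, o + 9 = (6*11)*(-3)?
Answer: 2576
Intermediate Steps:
o = -207 (o = -9 + (6*11)*(-3) = -9 + 66*(-3) = -9 - 198 = -207)
u(W) = 6*W (u(W) = W + 5*W = 6*W)
(o + 3083) + u(-50) = (-207 + 3083) + 6*(-50) = 2876 - 300 = 2576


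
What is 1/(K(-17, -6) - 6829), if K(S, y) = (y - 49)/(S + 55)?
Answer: -38/259557 ≈ -0.00014640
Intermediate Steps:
K(S, y) = (-49 + y)/(55 + S)
1/(K(-17, -6) - 6829) = 1/((-49 - 6)/(55 - 17) - 6829) = 1/(-55/38 - 6829) = 1/(-259557/38) = -38/259557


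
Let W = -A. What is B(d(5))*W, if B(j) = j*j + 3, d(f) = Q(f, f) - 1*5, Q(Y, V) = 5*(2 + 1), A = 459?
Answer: -47277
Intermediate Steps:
Q(Y, V) = 15 (Q(Y, V) = 5*3 = 15)
d(f) = 10 (d(f) = 15 - 1*5 = 15 - 5 = 10)
B(j) = 3 + j² (B(j) = j² + 3 = 3 + j²)
W = -459 (W = -1*459 = -459)
B(d(5))*W = (3 + 10²)*(-459) = (3 + 100)*(-459) = 103*(-459) = -47277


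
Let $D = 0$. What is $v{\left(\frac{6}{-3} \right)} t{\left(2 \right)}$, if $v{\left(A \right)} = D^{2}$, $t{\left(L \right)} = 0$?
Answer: $0$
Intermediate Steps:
$v{\left(A \right)} = 0$ ($v{\left(A \right)} = 0^{2} = 0$)
$v{\left(\frac{6}{-3} \right)} t{\left(2 \right)} = 0 \cdot 0 = 0$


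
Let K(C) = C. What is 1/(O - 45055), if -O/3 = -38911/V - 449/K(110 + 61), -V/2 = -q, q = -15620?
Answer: -1780680/80221164421 ≈ -2.2197e-5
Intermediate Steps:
V = -31240 (V = -(-2)*(-15620) = -2*15620 = -31240)
O = 7372979/1780680 (O = -3*(-38911/(-31240) - 449/(110 + 61)) = -3*(-38911*(-1/31240) - 449/171) = -3*(38911/31240 - 449*1/171) = -3*(38911/31240 - 449/171) = -3*(-7372979/5342040) = 7372979/1780680 ≈ 4.1405)
1/(O - 45055) = 1/(7372979/1780680 - 45055) = 1/(-80221164421/1780680) = -1780680/80221164421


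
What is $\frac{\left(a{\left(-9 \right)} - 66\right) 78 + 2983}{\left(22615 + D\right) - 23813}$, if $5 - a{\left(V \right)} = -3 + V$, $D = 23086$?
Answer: $- \frac{839}{21888} \approx -0.038332$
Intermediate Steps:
$a{\left(V \right)} = 8 - V$ ($a{\left(V \right)} = 5 - \left(-3 + V\right) = 8 - V$)
$\frac{\left(a{\left(-9 \right)} - 66\right) 78 + 2983}{\left(22615 + D\right) - 23813} = \frac{\left(\left(8 - -9\right) - 66\right) 78 + 2983}{\left(22615 + 23086\right) - 23813} = \frac{\left(\left(8 + 9\right) - 66\right) 78 + 2983}{45701 - 23813} = \frac{\left(17 - 66\right) 78 + 2983}{21888} = \left(\left(-49\right) 78 + 2983\right) \frac{1}{21888} = \left(-3822 + 2983\right) \frac{1}{21888} = \left(-839\right) \frac{1}{21888} = - \frac{839}{21888}$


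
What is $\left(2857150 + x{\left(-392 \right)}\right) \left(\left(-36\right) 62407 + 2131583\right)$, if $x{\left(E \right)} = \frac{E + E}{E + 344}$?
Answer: $- \frac{986313818431}{3} \approx -3.2877 \cdot 10^{11}$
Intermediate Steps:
$x{\left(E \right)} = \frac{2 E}{344 + E}$
$\left(2857150 + x{\left(-392 \right)}\right) \left(\left(-36\right) 62407 + 2131583\right) = \left(2857150 + 2 \left(-392\right) \frac{1}{344 - 392}\right) \left(\left(-36\right) 62407 + 2131583\right) = \left(2857150 + 2 \left(-392\right) \frac{1}{-48}\right) \left(-2246652 + 2131583\right) = \left(2857150 + 2 \left(-392\right) \left(- \frac{1}{48}\right)\right) \left(-115069\right) = \left(2857150 + \frac{49}{3}\right) \left(-115069\right) = \frac{8571499}{3} \left(-115069\right) = - \frac{986313818431}{3}$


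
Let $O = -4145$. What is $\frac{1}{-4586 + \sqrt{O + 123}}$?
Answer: $- \frac{2293}{10517709} - \frac{i \sqrt{4022}}{21035418} \approx -0.00021801 - 3.0149 \cdot 10^{-6} i$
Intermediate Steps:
$\frac{1}{-4586 + \sqrt{O + 123}} = \frac{1}{-4586 + \sqrt{-4145 + 123}} = \frac{1}{-4586 + \sqrt{-4022}} = \frac{1}{-4586 + i \sqrt{4022}}$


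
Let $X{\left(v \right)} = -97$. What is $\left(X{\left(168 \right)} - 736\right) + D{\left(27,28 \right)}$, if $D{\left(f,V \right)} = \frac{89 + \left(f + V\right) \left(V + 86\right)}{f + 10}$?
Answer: $- \frac{24462}{37} \approx -661.13$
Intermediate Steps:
$D{\left(f,V \right)} = \frac{89 + \left(86 + V\right) \left(V + f\right)}{10 + f}$ ($D{\left(f,V \right)} = \frac{89 + \left(V + f\right) \left(86 + V\right)}{10 + f} = \frac{89 + \left(86 + V\right) \left(V + f\right)}{10 + f}$)
$\left(X{\left(168 \right)} - 736\right) + D{\left(27,28 \right)} = \left(-97 - 736\right) + \frac{89 + 28^{2} + 86 \cdot 28 + 86 \cdot 27 + 28 \cdot 27}{10 + 27} = -833 + \frac{89 + 784 + 2408 + 2322 + 756}{37} = -833 + \frac{1}{37} \cdot 6359 = -833 + \frac{6359}{37} = - \frac{24462}{37}$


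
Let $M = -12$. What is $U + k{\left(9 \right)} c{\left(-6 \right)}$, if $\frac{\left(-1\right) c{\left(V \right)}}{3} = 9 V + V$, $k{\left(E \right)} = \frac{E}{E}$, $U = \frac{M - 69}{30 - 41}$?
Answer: $\frac{2061}{11} \approx 187.36$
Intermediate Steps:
$U = \frac{81}{11}$ ($U = \frac{-12 - 69}{30 - 41} = - \frac{81}{-11} = \left(-81\right) \left(- \frac{1}{11}\right) = \frac{81}{11} \approx 7.3636$)
$k{\left(E \right)} = 1$
$c{\left(V \right)} = - 30 V$ ($c{\left(V \right)} = - 3 \left(9 V + V\right) = - 3 \cdot 10 V = - 30 V$)
$U + k{\left(9 \right)} c{\left(-6 \right)} = \frac{81}{11} + 1 \left(\left(-30\right) \left(-6\right)\right) = \frac{81}{11} + 1 \cdot 180 = \frac{81}{11} + 180 = \frac{2061}{11}$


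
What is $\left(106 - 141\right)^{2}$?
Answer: $1225$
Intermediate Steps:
$\left(106 - 141\right)^{2} = \left(-35\right)^{2} = 1225$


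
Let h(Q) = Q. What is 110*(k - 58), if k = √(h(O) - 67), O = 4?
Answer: -6380 + 330*I*√7 ≈ -6380.0 + 873.1*I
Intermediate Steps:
k = 3*I*√7 (k = √(4 - 67) = √(-63) = 3*I*√7 ≈ 7.9373*I)
110*(k - 58) = 110*(3*I*√7 - 58) = 110*(-58 + 3*I*√7) = -6380 + 330*I*√7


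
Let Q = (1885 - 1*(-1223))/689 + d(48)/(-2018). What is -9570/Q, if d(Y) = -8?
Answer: -114708165/54116 ≈ -2119.7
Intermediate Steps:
Q = 3138728/695201 (Q = (1885 - 1*(-1223))/689 - 8/(-2018) = (1885 + 1223)*(1/689) - 8*(-1/2018) = 3108*(1/689) + 4/1009 = 3108/689 + 4/1009 = 3138728/695201 ≈ 4.5148)
-9570/Q = -9570/3138728/695201 = -9570*695201/3138728 = -5*22941633/54116 = -114708165/54116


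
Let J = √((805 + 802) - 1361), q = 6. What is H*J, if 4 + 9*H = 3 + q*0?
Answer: -√246/9 ≈ -1.7427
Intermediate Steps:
J = √246 (J = √(1607 - 1361) = √246 ≈ 15.684)
H = -⅑ (H = -4/9 + (3 + 6*0)/9 = -4/9 + (3 + 0)/9 = -4/9 + (⅑)*3 = -4/9 + ⅓ = -⅑ ≈ -0.11111)
H*J = -√246/9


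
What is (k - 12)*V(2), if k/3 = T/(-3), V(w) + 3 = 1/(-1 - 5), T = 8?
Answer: 190/3 ≈ 63.333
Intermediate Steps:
V(w) = -19/6 (V(w) = -3 + 1/(-1 - 5) = -3 + 1/(-6) = -3 - ⅙ = -19/6)
k = -8 (k = 3*(8/(-3)) = 3*(8*(-⅓)) = 3*(-8/3) = -8)
(k - 12)*V(2) = (-8 - 12)*(-19/6) = -20*(-19/6) = 190/3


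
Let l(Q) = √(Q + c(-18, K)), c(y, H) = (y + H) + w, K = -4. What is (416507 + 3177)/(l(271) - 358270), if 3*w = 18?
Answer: -30072037336/25671478529 - 419684*√255/128357392645 ≈ -1.1715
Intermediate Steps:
w = 6 (w = (⅓)*18 = 6)
c(y, H) = 6 + H + y (c(y, H) = (y + H) + 6 = (H + y) + 6 = 6 + H + y)
l(Q) = √(-16 + Q) (l(Q) = √(Q + (6 - 4 - 18)) = √(Q - 16) = √(-16 + Q))
(416507 + 3177)/(l(271) - 358270) = (416507 + 3177)/(√(-16 + 271) - 358270) = 419684/(√255 - 358270) = 419684/(-358270 + √255)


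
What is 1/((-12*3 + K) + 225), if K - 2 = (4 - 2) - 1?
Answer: 1/192 ≈ 0.0052083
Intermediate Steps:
K = 3 (K = 2 + ((4 - 2) - 1) = 2 + (2 - 1) = 2 + 1 = 3)
1/((-12*3 + K) + 225) = 1/((-12*3 + 3) + 225) = 1/((-36 + 3) + 225) = 1/(-33 + 225) = 1/192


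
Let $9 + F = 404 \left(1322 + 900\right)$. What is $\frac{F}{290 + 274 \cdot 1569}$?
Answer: $\frac{897679}{430196} \approx 2.0867$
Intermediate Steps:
$F = 897679$ ($F = -9 + 404 \left(1322 + 900\right) = -9 + 404 \cdot 2222 = -9 + 897688 = 897679$)
$\frac{F}{290 + 274 \cdot 1569} = \frac{897679}{290 + 274 \cdot 1569} = \frac{897679}{290 + 429906} = \frac{897679}{430196}$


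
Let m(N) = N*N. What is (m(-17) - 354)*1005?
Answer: -65325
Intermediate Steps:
m(N) = N**2
(m(-17) - 354)*1005 = ((-17)**2 - 354)*1005 = (289 - 354)*1005 = -65*1005 = -65325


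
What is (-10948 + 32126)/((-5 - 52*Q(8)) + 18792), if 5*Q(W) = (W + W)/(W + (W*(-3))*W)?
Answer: 2435470/2160609 ≈ 1.1272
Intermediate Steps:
Q(W) = 2*W/(5*(W - 3*W²)) (Q(W) = ((W + W)/(W + (W*(-3))*W))/5 = ((2*W)/(W + (-3*W)*W))/5 = ((2*W)/(W - 3*W²))/5 = (2*W/(W - 3*W²))/5 = 2*W/(5*(W - 3*W²)))
(-10948 + 32126)/((-5 - 52*Q(8)) + 18792) = (-10948 + 32126)/((-5 - (-104)/(-5 + 15*8)) + 18792) = 21178/((-5 - (-104)/(-5 + 120)) + 18792) = 21178/((-5 - (-104)/115) + 18792) = 21178/((-5 - 52*(-2/115)) + 18792) = 21178/((-5 + 104/115) + 18792) = 21178/(-471/115 + 18792) = 21178/(2160609/115) = 21178*(115/2160609) = 2435470/2160609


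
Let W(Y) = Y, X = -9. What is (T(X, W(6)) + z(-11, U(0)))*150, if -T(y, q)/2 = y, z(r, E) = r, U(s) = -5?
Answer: 1050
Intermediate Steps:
T(y, q) = -2*y
(T(X, W(6)) + z(-11, U(0)))*150 = (-2*(-9) - 11)*150 = (18 - 11)*150 = 7*150 = 1050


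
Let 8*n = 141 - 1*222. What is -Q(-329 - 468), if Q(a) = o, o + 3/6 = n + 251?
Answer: -1923/8 ≈ -240.38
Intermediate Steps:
n = -81/8 (n = (141 - 1*222)/8 = (141 - 222)/8 = (⅛)*(-81) = -81/8 ≈ -10.125)
o = 1923/8 (o = -½ + (-81/8 + 251) = -½ + 1927/8 = 1923/8 ≈ 240.38)
Q(a) = 1923/8
-Q(-329 - 468) = -1*1923/8 = -1923/8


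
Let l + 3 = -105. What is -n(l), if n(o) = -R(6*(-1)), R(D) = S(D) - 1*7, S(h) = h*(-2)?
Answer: 5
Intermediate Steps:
l = -108 (l = -3 - 105 = -108)
S(h) = -2*h
R(D) = -7 - 2*D (R(D) = -2*D - 1*7 = -2*D - 7 = -7 - 2*D)
n(o) = -5 (n(o) = -(-7 - 12*(-1)) = -(-7 - 2*(-6)) = -(-7 + 12) = -1*5 = -5)
-n(l) = -1*(-5) = 5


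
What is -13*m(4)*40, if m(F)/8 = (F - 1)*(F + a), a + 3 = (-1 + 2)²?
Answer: -24960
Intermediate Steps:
a = -2 (a = -3 + (-1 + 2)² = -3 + 1² = -3 + 1 = -2)
m(F) = 8*(-1 + F)*(-2 + F) (m(F) = 8*((F - 1)*(F - 2)) = 8*((-1 + F)*(-2 + F)) = 8*(-1 + F)*(-2 + F))
-13*m(4)*40 = -13*(16 - 24*4 + 8*4²)*40 = -13*(16 - 96 + 8*16)*40 = -13*(16 - 96 + 128)*40 = -13*48*40 = -624*40 = -24960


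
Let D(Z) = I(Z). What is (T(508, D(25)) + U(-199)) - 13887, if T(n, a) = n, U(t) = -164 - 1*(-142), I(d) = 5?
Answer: -13401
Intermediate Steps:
D(Z) = 5
U(t) = -22 (U(t) = -164 + 142 = -22)
(T(508, D(25)) + U(-199)) - 13887 = (508 - 22) - 13887 = 486 - 13887 = -13401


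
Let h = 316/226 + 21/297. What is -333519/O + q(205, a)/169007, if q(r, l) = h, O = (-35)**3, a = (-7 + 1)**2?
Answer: 630578844061246/81062961123375 ≈ 7.7789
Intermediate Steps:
a = 36 (a = (-6)**2 = 36)
O = -42875
h = 16433/11187 (h = 316*(1/226) + 21*(1/297) = 158/113 + 7/99 = 16433/11187 ≈ 1.4689)
q(r, l) = 16433/11187
-333519/O + q(205, a)/169007 = -333519/(-42875) + (16433/11187)/169007 = -333519*(-1/42875) + (16433/11187)*(1/169007) = 333519/42875 + 16433/1890681309 = 630578844061246/81062961123375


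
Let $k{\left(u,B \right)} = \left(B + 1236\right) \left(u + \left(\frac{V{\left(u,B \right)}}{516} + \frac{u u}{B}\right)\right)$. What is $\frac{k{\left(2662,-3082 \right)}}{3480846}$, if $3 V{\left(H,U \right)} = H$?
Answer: $- \frac{5651523163}{29237488542} \approx -0.1933$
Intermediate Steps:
$V{\left(H,U \right)} = \frac{H}{3}$
$k{\left(u,B \right)} = \left(1236 + B\right) \left(\frac{1549 u}{1548} + \frac{u^{2}}{B}\right)$ ($k{\left(u,B \right)} = \left(B + 1236\right) \left(u + \left(\frac{\frac{1}{3} u}{516} + \frac{u u}{B}\right)\right) = \left(1236 + B\right) \left(u + \left(\frac{u}{3} \cdot \frac{1}{516} + \frac{u^{2}}{B}\right)\right) = \left(1236 + B\right) \left(u + \left(\frac{u}{1548} + \frac{u^{2}}{B}\right)\right) = \left(1236 + B\right) \left(\frac{1549 u}{1548} + \frac{u^{2}}{B}\right)$)
$\frac{k{\left(2662,-3082 \right)}}{3480846} = \frac{\frac{1}{1548} \cdot 2662 \frac{1}{-3082} \left(1913328 \cdot 2662 - 3082 \left(1914564 + 1548 \cdot 2662 + 1549 \left(-3082\right)\right)\right)}{3480846} = \frac{1}{1548} \cdot 2662 \left(- \frac{1}{3082}\right) \left(5093279136 - 3082 \left(1914564 + 4120776 - 4774018\right)\right) \frac{1}{3480846} = \frac{1}{1548} \cdot 2662 \left(- \frac{1}{3082}\right) \left(5093279136 - 3887394404\right) \frac{1}{3480846} = \frac{1}{1548} \cdot 2662 \left(- \frac{1}{3082}\right) 1205884732 \cdot \frac{1}{3480846} = \left(- \frac{401258144573}{596367}\right) \frac{1}{3480846} = - \frac{5651523163}{29237488542}$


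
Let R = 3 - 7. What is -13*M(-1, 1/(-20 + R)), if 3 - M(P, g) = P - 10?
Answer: -182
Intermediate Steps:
R = -4
M(P, g) = 13 - P (M(P, g) = 3 - (P - 10) = 3 - (-10 + P) = 3 + (10 - P) = 13 - P)
-13*M(-1, 1/(-20 + R)) = -13*(13 - 1*(-1)) = -13*(13 + 1) = -13*14 = -182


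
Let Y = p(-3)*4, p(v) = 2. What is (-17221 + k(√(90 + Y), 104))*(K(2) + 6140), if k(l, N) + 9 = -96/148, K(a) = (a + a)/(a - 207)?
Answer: -802461495664/7585 ≈ -1.0580e+8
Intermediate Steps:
K(a) = 2*a/(-207 + a) (K(a) = (2*a)/(-207 + a) = 2*a/(-207 + a))
Y = 8 (Y = 2*4 = 8)
k(l, N) = -357/37 (k(l, N) = -9 - 96/148 = -9 - 96*1/148 = -9 - 24/37 = -357/37)
(-17221 + k(√(90 + Y), 104))*(K(2) + 6140) = (-17221 - 357/37)*(2*2/(-207 + 2) + 6140) = -637534*(2*2/(-205) + 6140)/37 = -637534*(2*2*(-1/205) + 6140)/37 = -637534*(-4/205 + 6140)/37 = -637534/37*1258696/205 = -802461495664/7585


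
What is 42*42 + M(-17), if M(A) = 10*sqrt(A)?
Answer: 1764 + 10*I*sqrt(17) ≈ 1764.0 + 41.231*I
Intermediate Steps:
42*42 + M(-17) = 42*42 + 10*sqrt(-17) = 1764 + 10*(I*sqrt(17)) = 1764 + 10*I*sqrt(17)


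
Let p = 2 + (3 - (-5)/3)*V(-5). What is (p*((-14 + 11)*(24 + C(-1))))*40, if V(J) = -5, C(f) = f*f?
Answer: 64000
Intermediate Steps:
C(f) = f**2
p = -64/3 (p = 2 + (3 - (-5)/3)*(-5) = 2 + (3 - 1*(-5/3))*(-5) = 2 + (3 + 5/3)*(-5) = 2 + (14/3)*(-5) = 2 - 70/3 = -64/3 ≈ -21.333)
(p*((-14 + 11)*(24 + C(-1))))*40 = -64*(-14 + 11)*(24 + (-1)**2)/3*40 = -(-64)*(24 + 1)*40 = -(-64)*25*40 = -64/3*(-75)*40 = 1600*40 = 64000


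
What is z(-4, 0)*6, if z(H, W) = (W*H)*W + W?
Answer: 0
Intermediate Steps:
z(H, W) = W + H*W² (z(H, W) = (H*W)*W + W = H*W² + W = W + H*W²)
z(-4, 0)*6 = (0*(1 - 4*0))*6 = (0*(1 + 0))*6 = (0*1)*6 = 0*6 = 0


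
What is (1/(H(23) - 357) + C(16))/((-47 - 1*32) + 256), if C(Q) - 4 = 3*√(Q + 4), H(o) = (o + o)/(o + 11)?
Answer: 24167/1070142 + 2*√5/59 ≈ 0.098382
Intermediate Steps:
H(o) = 2*o/(11 + o) (H(o) = (2*o)/(11 + o) = 2*o/(11 + o))
C(Q) = 4 + 3*√(4 + Q) (C(Q) = 4 + 3*√(Q + 4) = 4 + 3*√(4 + Q))
(1/(H(23) - 357) + C(16))/((-47 - 1*32) + 256) = (1/(2*23/(11 + 23) - 357) + (4 + 3*√(4 + 16)))/((-47 - 1*32) + 256) = (1/(2*23/34 - 357) + (4 + 3*√20))/((-47 - 32) + 256) = (1/(2*23*(1/34) - 357) + (4 + 3*(2*√5)))/(-79 + 256) = (1/(23/17 - 357) + (4 + 6*√5))/177 = (1/(-6046/17) + (4 + 6*√5))*(1/177) = (-17/6046 + (4 + 6*√5))*(1/177) = (24167/6046 + 6*√5)*(1/177) = 24167/1070142 + 2*√5/59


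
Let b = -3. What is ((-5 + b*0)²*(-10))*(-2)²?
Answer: -1000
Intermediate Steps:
((-5 + b*0)²*(-10))*(-2)² = ((-5 - 3*0)²*(-10))*(-2)² = ((-5 + 0)²*(-10))*4 = ((-5)²*(-10))*4 = (25*(-10))*4 = -250*4 = -1000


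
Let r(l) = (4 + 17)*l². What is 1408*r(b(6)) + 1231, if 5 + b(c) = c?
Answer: 30799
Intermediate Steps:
b(c) = -5 + c
r(l) = 21*l²
1408*r(b(6)) + 1231 = 1408*(21*(-5 + 6)²) + 1231 = 1408*(21*1²) + 1231 = 1408*(21*1) + 1231 = 1408*21 + 1231 = 29568 + 1231 = 30799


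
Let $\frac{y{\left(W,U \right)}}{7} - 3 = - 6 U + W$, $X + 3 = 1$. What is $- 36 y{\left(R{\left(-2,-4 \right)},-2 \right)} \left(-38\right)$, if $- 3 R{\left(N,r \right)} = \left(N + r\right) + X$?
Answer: $169176$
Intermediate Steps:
$X = -2$ ($X = -3 + 1 = -2$)
$R{\left(N,r \right)} = \frac{2}{3} - \frac{N}{3} - \frac{r}{3}$ ($R{\left(N,r \right)} = - \frac{\left(N + r\right) - 2}{3} = - \frac{-2 + N + r}{3} = \frac{2}{3} - \frac{N}{3} - \frac{r}{3}$)
$y{\left(W,U \right)} = 21 - 42 U + 7 W$ ($y{\left(W,U \right)} = 21 + 7 \left(- 6 U + W\right) = 21 + 7 \left(W - 6 U\right) = 21 - \left(- 7 W + 42 U\right) = 21 - 42 U + 7 W$)
$- 36 y{\left(R{\left(-2,-4 \right)},-2 \right)} \left(-38\right) = - 36 \left(21 - -84 + 7 \left(\frac{2}{3} - - \frac{2}{3} - - \frac{4}{3}\right)\right) \left(-38\right) = - 36 \left(21 + 84 + 7 \left(\frac{2}{3} + \frac{2}{3} + \frac{4}{3}\right)\right) \left(-38\right) = - 36 \left(21 + 84 + 7 \cdot \frac{8}{3}\right) \left(-38\right) = - 36 \left(21 + 84 + \frac{56}{3}\right) \left(-38\right) = \left(-36\right) \frac{371}{3} \left(-38\right) = \left(-4452\right) \left(-38\right) = 169176$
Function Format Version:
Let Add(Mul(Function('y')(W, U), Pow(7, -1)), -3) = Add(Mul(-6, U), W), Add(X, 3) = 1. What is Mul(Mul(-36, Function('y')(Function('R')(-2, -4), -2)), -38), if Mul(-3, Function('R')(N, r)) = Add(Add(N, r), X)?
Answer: 169176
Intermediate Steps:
X = -2 (X = Add(-3, 1) = -2)
Function('R')(N, r) = Add(Rational(2, 3), Mul(Rational(-1, 3), N), Mul(Rational(-1, 3), r)) (Function('R')(N, r) = Mul(Rational(-1, 3), Add(Add(N, r), -2)) = Mul(Rational(-1, 3), Add(-2, N, r)) = Add(Rational(2, 3), Mul(Rational(-1, 3), N), Mul(Rational(-1, 3), r)))
Function('y')(W, U) = Add(21, Mul(-42, U), Mul(7, W)) (Function('y')(W, U) = Add(21, Mul(7, Add(Mul(-6, U), W))) = Add(21, Mul(7, Add(W, Mul(-6, U)))) = Add(21, Add(Mul(-42, U), Mul(7, W))) = Add(21, Mul(-42, U), Mul(7, W)))
Mul(Mul(-36, Function('y')(Function('R')(-2, -4), -2)), -38) = Mul(Mul(-36, Add(21, Mul(-42, -2), Mul(7, Add(Rational(2, 3), Mul(Rational(-1, 3), -2), Mul(Rational(-1, 3), -4))))), -38) = Mul(Mul(-36, Add(21, 84, Mul(7, Add(Rational(2, 3), Rational(2, 3), Rational(4, 3))))), -38) = Mul(Mul(-36, Add(21, 84, Mul(7, Rational(8, 3)))), -38) = Mul(Mul(-36, Add(21, 84, Rational(56, 3))), -38) = Mul(Mul(-36, Rational(371, 3)), -38) = Mul(-4452, -38) = 169176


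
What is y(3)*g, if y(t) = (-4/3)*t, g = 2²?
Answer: -16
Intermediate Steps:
g = 4
y(t) = -4*t/3 (y(t) = (-4*⅓)*t = -4*t/3)
y(3)*g = -4/3*3*4 = -4*4 = -16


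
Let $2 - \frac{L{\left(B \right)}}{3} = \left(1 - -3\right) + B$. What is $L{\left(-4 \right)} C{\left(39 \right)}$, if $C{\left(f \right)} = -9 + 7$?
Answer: $-12$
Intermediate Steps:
$L{\left(B \right)} = -6 - 3 B$ ($L{\left(B \right)} = 6 - 3 \left(\left(1 - -3\right) + B\right) = 6 - 3 \left(\left(1 + 3\right) + B\right) = 6 - 3 \left(4 + B\right) = 6 - \left(12 + 3 B\right) = -6 - 3 B$)
$C{\left(f \right)} = -2$
$L{\left(-4 \right)} C{\left(39 \right)} = \left(-6 - -12\right) \left(-2\right) = \left(-6 + 12\right) \left(-2\right) = 6 \left(-2\right) = -12$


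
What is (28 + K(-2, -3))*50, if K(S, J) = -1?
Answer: 1350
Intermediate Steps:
(28 + K(-2, -3))*50 = (28 - 1)*50 = 27*50 = 1350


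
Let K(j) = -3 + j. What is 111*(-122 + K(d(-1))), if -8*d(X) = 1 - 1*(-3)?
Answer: -27861/2 ≈ -13931.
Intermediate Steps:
d(X) = -1/2 (d(X) = -(1 - 1*(-3))/8 = -(1 + 3)/8 = -1/8*4 = -1/2)
111*(-122 + K(d(-1))) = 111*(-122 + (-3 - 1/2)) = 111*(-122 - 7/2) = 111*(-251/2) = -27861/2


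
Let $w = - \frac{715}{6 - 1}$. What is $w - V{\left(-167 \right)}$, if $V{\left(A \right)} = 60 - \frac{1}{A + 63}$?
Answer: $- \frac{21113}{104} \approx -203.01$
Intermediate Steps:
$w = -143$ ($w = - \frac{715}{5} = \left(-715\right) \frac{1}{5} = -143$)
$V{\left(A \right)} = 60 - \frac{1}{63 + A}$
$w - V{\left(-167 \right)} = -143 - \frac{3779 + 60 \left(-167\right)}{63 - 167} = -143 - \frac{3779 - 10020}{-104} = -143 - \left(- \frac{1}{104}\right) \left(-6241\right) = -143 - \frac{6241}{104} = - \frac{21113}{104}$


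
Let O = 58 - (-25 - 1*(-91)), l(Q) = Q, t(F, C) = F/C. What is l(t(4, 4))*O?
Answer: -8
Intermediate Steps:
O = -8 (O = 58 - (-25 + 91) = 58 - 1*66 = 58 - 66 = -8)
l(t(4, 4))*O = (4/4)*(-8) = (4*(¼))*(-8) = 1*(-8) = -8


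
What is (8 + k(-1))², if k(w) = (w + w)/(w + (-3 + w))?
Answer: 1764/25 ≈ 70.560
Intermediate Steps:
k(w) = 2*w/(-3 + 2*w) (k(w) = (2*w)/(-3 + 2*w) = 2*w/(-3 + 2*w))
(8 + k(-1))² = (8 + 2*(-1)/(-3 + 2*(-1)))² = (8 + 2*(-1)/(-3 - 2))² = (8 + 2*(-1)/(-5))² = (8 + 2*(-1)*(-⅕))² = (8 + ⅖)² = (42/5)² = 1764/25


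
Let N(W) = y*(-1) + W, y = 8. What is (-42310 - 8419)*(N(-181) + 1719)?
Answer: -77615370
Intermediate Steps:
N(W) = -8 + W (N(W) = 8*(-1) + W = -8 + W)
(-42310 - 8419)*(N(-181) + 1719) = (-42310 - 8419)*((-8 - 181) + 1719) = -50729*(-189 + 1719) = -50729*1530 = -77615370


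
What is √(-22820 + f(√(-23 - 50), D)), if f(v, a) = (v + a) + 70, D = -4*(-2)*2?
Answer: √(-22734 + I*√73) ≈ 0.028 + 150.78*I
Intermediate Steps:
D = 16 (D = 8*2 = 16)
f(v, a) = 70 + a + v (f(v, a) = (a + v) + 70 = 70 + a + v)
√(-22820 + f(√(-23 - 50), D)) = √(-22820 + (70 + 16 + √(-23 - 50))) = √(-22820 + (70 + 16 + √(-73))) = √(-22820 + (70 + 16 + I*√73)) = √(-22820 + (86 + I*√73)) = √(-22734 + I*√73)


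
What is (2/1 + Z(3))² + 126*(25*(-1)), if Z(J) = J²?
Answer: -3029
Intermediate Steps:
(2/1 + Z(3))² + 126*(25*(-1)) = (2/1 + 3²)² + 126*(25*(-1)) = (2*1 + 9)² + 126*(-25) = (2 + 9)² - 3150 = 11² - 3150 = 121 - 3150 = -3029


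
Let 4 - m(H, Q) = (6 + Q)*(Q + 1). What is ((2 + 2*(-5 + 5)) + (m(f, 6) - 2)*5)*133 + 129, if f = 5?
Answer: -54135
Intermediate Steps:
m(H, Q) = 4 - (1 + Q)*(6 + Q) (m(H, Q) = 4 - (6 + Q)*(Q + 1) = 4 - (6 + Q)*(1 + Q) = 4 - (1 + Q)*(6 + Q))
((2 + 2*(-5 + 5)) + (m(f, 6) - 2)*5)*133 + 129 = ((2 + 2*(-5 + 5)) + ((-2 - 1*6² - 7*6) - 2)*5)*133 + 129 = ((2 + 2*0) + ((-2 - 1*36 - 42) - 2)*5)*133 + 129 = ((2 + 0) + ((-2 - 36 - 42) - 2)*5)*133 + 129 = (2 + (-80 - 2)*5)*133 + 129 = (2 - 82*5)*133 + 129 = (2 - 410)*133 + 129 = -408*133 + 129 = -54264 + 129 = -54135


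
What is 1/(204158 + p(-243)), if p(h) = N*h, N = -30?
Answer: 1/211448 ≈ 4.7293e-6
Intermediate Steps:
p(h) = -30*h
1/(204158 + p(-243)) = 1/(204158 - 30*(-243)) = 1/(204158 + 7290) = 1/211448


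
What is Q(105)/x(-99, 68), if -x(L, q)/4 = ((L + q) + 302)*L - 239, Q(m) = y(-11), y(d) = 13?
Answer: 13/108272 ≈ 0.00012007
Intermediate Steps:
Q(m) = 13
x(L, q) = 956 - 4*L*(302 + L + q) (x(L, q) = -4*(((L + q) + 302)*L - 239) = -4*((302 + L + q)*L - 239) = -4*(L*(302 + L + q) - 239) = -4*(-239 + L*(302 + L + q)) = 956 - 4*L*(302 + L + q))
Q(105)/x(-99, 68) = 13/(956 - 1208*(-99) - 4*(-99)² - 4*(-99)*68) = 13/(956 + 119592 - 4*9801 + 26928) = 13/(956 + 119592 - 39204 + 26928) = 13/108272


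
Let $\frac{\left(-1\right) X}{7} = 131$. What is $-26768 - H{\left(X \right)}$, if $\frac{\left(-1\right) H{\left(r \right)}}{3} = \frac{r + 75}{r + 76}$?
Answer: $- \frac{22509362}{841} \approx -26765.0$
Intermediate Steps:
$X = -917$ ($X = \left(-7\right) 131 = -917$)
$H{\left(r \right)} = - \frac{3 \left(75 + r\right)}{76 + r}$ ($H{\left(r \right)} = - 3 \frac{r + 75}{r + 76} = - 3 \frac{75 + r}{76 + r} = - \frac{3 \left(75 + r\right)}{76 + r}$)
$-26768 - H{\left(X \right)} = -26768 - \frac{3 \left(-75 - -917\right)}{76 - 917} = -26768 - \frac{3 \left(-75 + 917\right)}{-841} = -26768 - 3 \left(- \frac{1}{841}\right) 842 = -26768 - - \frac{2526}{841} = -26768 + \frac{2526}{841} = - \frac{22509362}{841}$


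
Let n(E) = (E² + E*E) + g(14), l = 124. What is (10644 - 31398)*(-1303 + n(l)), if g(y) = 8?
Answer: -611350578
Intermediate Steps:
n(E) = 8 + 2*E² (n(E) = (E² + E*E) + 8 = (E² + E²) + 8 = 2*E² + 8 = 8 + 2*E²)
(10644 - 31398)*(-1303 + n(l)) = (10644 - 31398)*(-1303 + (8 + 2*124²)) = -20754*(-1303 + (8 + 2*15376)) = -20754*(-1303 + (8 + 30752)) = -20754*(-1303 + 30760) = -20754*29457 = -611350578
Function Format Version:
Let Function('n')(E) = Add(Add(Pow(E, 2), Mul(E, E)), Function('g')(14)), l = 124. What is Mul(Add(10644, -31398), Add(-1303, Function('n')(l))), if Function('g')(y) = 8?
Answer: -611350578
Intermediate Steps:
Function('n')(E) = Add(8, Mul(2, Pow(E, 2))) (Function('n')(E) = Add(Add(Pow(E, 2), Mul(E, E)), 8) = Add(Add(Pow(E, 2), Pow(E, 2)), 8) = Add(Mul(2, Pow(E, 2)), 8) = Add(8, Mul(2, Pow(E, 2))))
Mul(Add(10644, -31398), Add(-1303, Function('n')(l))) = Mul(Add(10644, -31398), Add(-1303, Add(8, Mul(2, Pow(124, 2))))) = Mul(-20754, Add(-1303, Add(8, Mul(2, 15376)))) = Mul(-20754, Add(-1303, Add(8, 30752))) = Mul(-20754, Add(-1303, 30760)) = Mul(-20754, 29457) = -611350578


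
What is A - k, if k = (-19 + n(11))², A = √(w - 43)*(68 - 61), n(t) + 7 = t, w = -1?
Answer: -225 + 14*I*√11 ≈ -225.0 + 46.433*I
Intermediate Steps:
n(t) = -7 + t
A = 14*I*√11 (A = √(-1 - 43)*(68 - 61) = √(-44)*7 = (2*I*√11)*7 = 14*I*√11 ≈ 46.433*I)
k = 225 (k = (-19 + (-7 + 11))² = (-19 + 4)² = (-15)² = 225)
A - k = 14*I*√11 - 1*225 = 14*I*√11 - 225 = -225 + 14*I*√11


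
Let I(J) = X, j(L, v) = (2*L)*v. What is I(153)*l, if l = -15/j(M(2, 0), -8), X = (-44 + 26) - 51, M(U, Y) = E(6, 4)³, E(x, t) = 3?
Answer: -115/48 ≈ -2.3958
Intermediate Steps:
M(U, Y) = 27 (M(U, Y) = 3³ = 27)
j(L, v) = 2*L*v
X = -69 (X = -18 - 51 = -69)
I(J) = -69
l = 5/144 (l = -15/(2*27*(-8)) = -15/(-432) = -15*(-1/432) = 5/144 ≈ 0.034722)
I(153)*l = -69*5/144 = -115/48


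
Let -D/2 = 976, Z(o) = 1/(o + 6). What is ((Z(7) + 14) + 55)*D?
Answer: -1752896/13 ≈ -1.3484e+5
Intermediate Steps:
Z(o) = 1/(6 + o)
D = -1952 (D = -2*976 = -1952)
((Z(7) + 14) + 55)*D = ((1/(6 + 7) + 14) + 55)*(-1952) = ((1/13 + 14) + 55)*(-1952) = (183/13 + 55)*(-1952) = (898/13)*(-1952) = -1752896/13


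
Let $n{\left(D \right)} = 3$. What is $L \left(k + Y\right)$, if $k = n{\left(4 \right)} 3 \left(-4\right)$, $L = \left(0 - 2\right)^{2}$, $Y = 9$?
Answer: $-108$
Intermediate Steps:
$L = 4$ ($L = \left(-2\right)^{2} = 4$)
$k = -36$ ($k = 3 \cdot 3 \left(-4\right) = 9 \left(-4\right) = -36$)
$L \left(k + Y\right) = 4 \left(-36 + 9\right) = 4 \left(-27\right) = -108$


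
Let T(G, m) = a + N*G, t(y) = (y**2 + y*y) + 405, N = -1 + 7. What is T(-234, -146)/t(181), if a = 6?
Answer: -1398/65927 ≈ -0.021205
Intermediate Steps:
N = 6
t(y) = 405 + 2*y**2 (t(y) = (y**2 + y**2) + 405 = 2*y**2 + 405 = 405 + 2*y**2)
T(G, m) = 6 + 6*G
T(-234, -146)/t(181) = (6 + 6*(-234))/(405 + 2*181**2) = (6 - 1404)/(405 + 2*32761) = -1398/(405 + 65522) = -1398/65927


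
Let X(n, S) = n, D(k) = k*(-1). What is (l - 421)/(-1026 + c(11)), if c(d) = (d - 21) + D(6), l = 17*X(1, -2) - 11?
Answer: 415/1042 ≈ 0.39827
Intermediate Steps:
D(k) = -k
l = 6 (l = 17*1 - 11 = 17 - 11 = 6)
c(d) = -27 + d (c(d) = (d - 21) - 1*6 = (-21 + d) - 6 = -27 + d)
(l - 421)/(-1026 + c(11)) = (6 - 421)/(-1026 + (-27 + 11)) = -415/(-1026 - 16) = -415/(-1042) = -415*(-1/1042) = 415/1042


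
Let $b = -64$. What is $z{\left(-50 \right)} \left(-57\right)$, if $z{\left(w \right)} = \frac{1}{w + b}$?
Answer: $\frac{1}{2} \approx 0.5$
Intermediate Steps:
$z{\left(w \right)} = \frac{1}{-64 + w}$ ($z{\left(w \right)} = \frac{1}{w - 64} = \frac{1}{-64 + w}$)
$z{\left(-50 \right)} \left(-57\right) = \frac{1}{-64 - 50} \left(-57\right) = \frac{1}{-114} \left(-57\right) = \left(- \frac{1}{114}\right) \left(-57\right) = \frac{1}{2}$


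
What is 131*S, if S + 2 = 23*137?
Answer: 412519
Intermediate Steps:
S = 3149 (S = -2 + 23*137 = -2 + 3151 = 3149)
131*S = 131*3149 = 412519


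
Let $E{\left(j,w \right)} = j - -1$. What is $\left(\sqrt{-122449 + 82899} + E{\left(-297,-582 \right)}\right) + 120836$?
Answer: $120540 + 5 i \sqrt{1582} \approx 1.2054 \cdot 10^{5} + 198.87 i$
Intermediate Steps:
$E{\left(j,w \right)} = 1 + j$ ($E{\left(j,w \right)} = j + 1 = 1 + j$)
$\left(\sqrt{-122449 + 82899} + E{\left(-297,-582 \right)}\right) + 120836 = \left(\sqrt{-122449 + 82899} + \left(1 - 297\right)\right) + 120836 = \left(\sqrt{-39550} - 296\right) + 120836 = \left(5 i \sqrt{1582} - 296\right) + 120836 = \left(-296 + 5 i \sqrt{1582}\right) + 120836 = 120540 + 5 i \sqrt{1582}$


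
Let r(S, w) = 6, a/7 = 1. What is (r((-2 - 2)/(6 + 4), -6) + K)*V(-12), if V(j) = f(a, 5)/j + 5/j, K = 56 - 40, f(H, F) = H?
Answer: -22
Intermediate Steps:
a = 7 (a = 7*1 = 7)
K = 16
V(j) = 12/j (V(j) = 7/j + 5/j = 12/j)
(r((-2 - 2)/(6 + 4), -6) + K)*V(-12) = (6 + 16)*(12/(-12)) = 22*(12*(-1/12)) = 22*(-1) = -22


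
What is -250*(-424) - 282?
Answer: 105718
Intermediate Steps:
-250*(-424) - 282 = 106000 - 282 = 105718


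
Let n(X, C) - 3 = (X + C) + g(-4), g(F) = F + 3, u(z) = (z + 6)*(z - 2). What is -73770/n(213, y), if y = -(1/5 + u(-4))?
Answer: -61475/189 ≈ -325.26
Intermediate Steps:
u(z) = (-2 + z)*(6 + z) (u(z) = (6 + z)*(-2 + z) = (-2 + z)*(6 + z))
g(F) = 3 + F
y = 59/5 (y = -(1/5 + (-12 + (-4)² + 4*(-4))) = -(⅕ + (-12 + 16 - 16)) = -(⅕ - 12) = -1*(-59/5) = 59/5 ≈ 11.800)
n(X, C) = 2 + C + X (n(X, C) = 3 + ((X + C) + (3 - 4)) = 3 + ((C + X) - 1) = 3 + (-1 + C + X) = 2 + C + X)
-73770/n(213, y) = -73770/(2 + 59/5 + 213) = -73770/1134/5 = -73770*5/1134 = -61475/189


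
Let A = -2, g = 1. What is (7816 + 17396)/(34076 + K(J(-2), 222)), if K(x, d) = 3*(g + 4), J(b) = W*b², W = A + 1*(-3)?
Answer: 25212/34091 ≈ 0.73955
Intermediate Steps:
W = -5 (W = -2 + 1*(-3) = -2 - 3 = -5)
J(b) = -5*b²
K(x, d) = 15 (K(x, d) = 3*(1 + 4) = 3*5 = 15)
(7816 + 17396)/(34076 + K(J(-2), 222)) = (7816 + 17396)/(34076 + 15) = 25212/34091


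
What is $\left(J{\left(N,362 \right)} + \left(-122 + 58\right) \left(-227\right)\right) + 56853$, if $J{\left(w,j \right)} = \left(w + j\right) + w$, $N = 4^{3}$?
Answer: $71871$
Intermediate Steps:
$N = 64$
$J{\left(w,j \right)} = j + 2 w$ ($J{\left(w,j \right)} = \left(j + w\right) + w = j + 2 w$)
$\left(J{\left(N,362 \right)} + \left(-122 + 58\right) \left(-227\right)\right) + 56853 = \left(\left(362 + 2 \cdot 64\right) + \left(-122 + 58\right) \left(-227\right)\right) + 56853 = \left(\left(362 + 128\right) - -14528\right) + 56853 = \left(490 + 14528\right) + 56853 = 15018 + 56853 = 71871$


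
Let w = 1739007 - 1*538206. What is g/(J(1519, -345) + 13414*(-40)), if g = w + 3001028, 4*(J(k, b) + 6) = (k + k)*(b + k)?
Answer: 4201829/355087 ≈ 11.833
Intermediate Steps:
J(k, b) = -6 + k*(b + k)/2 (J(k, b) = -6 + ((k + k)*(b + k))/4 = -6 + ((2*k)*(b + k))/4 = -6 + (2*k*(b + k))/4 = -6 + k*(b + k)/2)
w = 1200801 (w = 1739007 - 538206 = 1200801)
g = 4201829 (g = 1200801 + 3001028 = 4201829)
g/(J(1519, -345) + 13414*(-40)) = 4201829/((-6 + (1/2)*1519**2 + (1/2)*(-345)*1519) + 13414*(-40)) = 4201829/((-6 + (1/2)*2307361 - 524055/2) - 536560) = 4201829/((-6 + 2307361/2 - 524055/2) - 536560) = 4201829/(891647 - 536560) = 4201829/355087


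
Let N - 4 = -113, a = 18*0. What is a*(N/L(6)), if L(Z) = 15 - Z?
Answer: 0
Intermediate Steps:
a = 0
N = -109 (N = 4 - 113 = -109)
a*(N/L(6)) = 0*(-109/(15 - 1*6)) = 0*(-109/(15 - 6)) = 0*(-109/9) = 0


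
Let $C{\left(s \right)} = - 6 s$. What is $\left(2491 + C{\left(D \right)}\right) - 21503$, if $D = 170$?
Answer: $-20032$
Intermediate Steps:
$\left(2491 + C{\left(D \right)}\right) - 21503 = \left(2491 - 1020\right) - 21503 = 1471 - 21503 = -20032$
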